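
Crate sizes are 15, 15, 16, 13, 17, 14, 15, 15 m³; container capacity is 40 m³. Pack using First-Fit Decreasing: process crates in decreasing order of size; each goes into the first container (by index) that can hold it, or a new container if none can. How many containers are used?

4

Sorted descending: 17, 16, 15, 15, 15, 15, 14, 13.
container 1: place 17 m³, 23 m³ left
container 1: place 16 m³, 7 m³ left
container 2: place 15 m³, 25 m³ left
container 2: place 15 m³, 10 m³ left
container 3: place 15 m³, 25 m³ left
container 3: place 15 m³, 10 m³ left
container 4: place 14 m³, 26 m³ left
container 4: place 13 m³, 13 m³ left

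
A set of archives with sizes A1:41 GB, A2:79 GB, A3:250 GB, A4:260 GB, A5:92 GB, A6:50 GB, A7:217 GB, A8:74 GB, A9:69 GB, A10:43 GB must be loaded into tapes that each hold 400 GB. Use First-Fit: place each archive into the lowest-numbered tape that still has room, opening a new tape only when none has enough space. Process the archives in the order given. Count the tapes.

A1 (41 GB) → tape 1 (remaining 359 GB)
A2 (79 GB) → tape 1 (remaining 280 GB)
A3 (250 GB) → tape 1 (remaining 30 GB)
A4 (260 GB) → tape 2 (remaining 140 GB)
A5 (92 GB) → tape 2 (remaining 48 GB)
A6 (50 GB) → tape 3 (remaining 350 GB)
A7 (217 GB) → tape 3 (remaining 133 GB)
A8 (74 GB) → tape 3 (remaining 59 GB)
A9 (69 GB) → tape 4 (remaining 331 GB)
A10 (43 GB) → tape 2 (remaining 5 GB)
Final tapes: [41,79,250] [260,92,43] [50,217,74] [69].

4 tapes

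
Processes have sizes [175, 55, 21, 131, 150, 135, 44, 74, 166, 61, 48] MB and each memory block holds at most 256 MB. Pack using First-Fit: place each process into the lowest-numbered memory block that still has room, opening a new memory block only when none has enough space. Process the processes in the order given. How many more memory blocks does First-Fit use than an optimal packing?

First-Fit: [175,55,21] [131,44,74] [150,61] [135,48] [166] → 5 memory blocks.
Total size 1060 MB; any packing needs at least ⌈1060/256⌉ = 5 memory blocks.
So 5 is already optimal.

0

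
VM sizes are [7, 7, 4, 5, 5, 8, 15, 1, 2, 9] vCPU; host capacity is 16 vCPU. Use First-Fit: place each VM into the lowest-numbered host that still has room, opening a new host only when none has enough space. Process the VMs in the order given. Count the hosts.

7 vCPU → host 1 (remaining 9 vCPU)
7 vCPU → host 1 (remaining 2 vCPU)
4 vCPU → host 2 (remaining 12 vCPU)
5 vCPU → host 2 (remaining 7 vCPU)
5 vCPU → host 2 (remaining 2 vCPU)
8 vCPU → host 3 (remaining 8 vCPU)
15 vCPU → host 4 (remaining 1 vCPU)
1 vCPU → host 1 (remaining 1 vCPU)
2 vCPU → host 2 (remaining 0 vCPU)
9 vCPU → host 5 (remaining 7 vCPU)

5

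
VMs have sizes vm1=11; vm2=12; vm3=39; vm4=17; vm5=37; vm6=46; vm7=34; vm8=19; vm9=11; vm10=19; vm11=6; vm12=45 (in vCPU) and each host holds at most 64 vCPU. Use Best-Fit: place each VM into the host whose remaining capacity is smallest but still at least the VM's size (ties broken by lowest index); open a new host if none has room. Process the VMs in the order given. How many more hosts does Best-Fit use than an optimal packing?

0

Best-Fit: [11,12,39] [17,37,6] [46] [34,19,11] [19,45] → 5 hosts.
Total size 296 vCPU; any packing needs at least ⌈296/64⌉ = 5 hosts.
So 5 is already optimal.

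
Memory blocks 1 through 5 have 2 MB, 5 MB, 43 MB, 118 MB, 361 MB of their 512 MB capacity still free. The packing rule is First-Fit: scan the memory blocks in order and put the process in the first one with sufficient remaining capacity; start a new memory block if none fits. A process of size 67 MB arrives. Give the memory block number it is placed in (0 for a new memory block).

Memory blocks with room: memory block 4 (118 MB), memory block 5 (361 MB).
The first with room is memory block 4.

4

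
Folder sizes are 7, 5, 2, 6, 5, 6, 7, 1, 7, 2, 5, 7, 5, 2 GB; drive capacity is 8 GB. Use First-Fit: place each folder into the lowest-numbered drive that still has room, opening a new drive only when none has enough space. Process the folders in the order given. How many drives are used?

10 drives

Put 7 GB in drive 1; 1 GB remain.
Put 5 GB in drive 2; 3 GB remain.
Put 2 GB in drive 2; 1 GB remain.
Put 6 GB in drive 3; 2 GB remain.
Put 5 GB in drive 4; 3 GB remain.
Put 6 GB in drive 5; 2 GB remain.
Put 7 GB in drive 6; 1 GB remain.
Put 1 GB in drive 1; 0 GB remain.
Put 7 GB in drive 7; 1 GB remain.
Put 2 GB in drive 3; 0 GB remain.
Put 5 GB in drive 8; 3 GB remain.
Put 7 GB in drive 9; 1 GB remain.
Put 5 GB in drive 10; 3 GB remain.
Put 2 GB in drive 4; 1 GB remain.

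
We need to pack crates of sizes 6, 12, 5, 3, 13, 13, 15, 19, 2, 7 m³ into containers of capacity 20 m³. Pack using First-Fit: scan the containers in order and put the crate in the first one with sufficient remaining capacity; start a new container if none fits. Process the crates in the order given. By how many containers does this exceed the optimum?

1

First-Fit: [6,12,2] [5,3,7] [13] [13] [15] [19] → 6 containers.
Total size 95 m³; any packing needs at least ⌈95/20⌉ = 5 containers.
An optimal packing achieves that bound: [19] [15,5] [13,7] [13,6] [12,3,2] → 5 containers.
Excess: 6 − 5 = 1.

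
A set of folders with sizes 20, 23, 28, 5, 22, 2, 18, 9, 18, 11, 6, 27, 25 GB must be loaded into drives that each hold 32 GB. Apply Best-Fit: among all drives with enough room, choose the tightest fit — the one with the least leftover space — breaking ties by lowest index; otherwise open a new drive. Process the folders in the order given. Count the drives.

8

drive 1: place 20 GB, 12 GB left
drive 2: place 23 GB, 9 GB left
drive 3: place 28 GB, 4 GB left
drive 2: place 5 GB, 4 GB left
drive 4: place 22 GB, 10 GB left
drive 2: place 2 GB, 2 GB left
drive 5: place 18 GB, 14 GB left
drive 4: place 9 GB, 1 GB left
drive 6: place 18 GB, 14 GB left
drive 1: place 11 GB, 1 GB left
drive 5: place 6 GB, 8 GB left
drive 7: place 27 GB, 5 GB left
drive 8: place 25 GB, 7 GB left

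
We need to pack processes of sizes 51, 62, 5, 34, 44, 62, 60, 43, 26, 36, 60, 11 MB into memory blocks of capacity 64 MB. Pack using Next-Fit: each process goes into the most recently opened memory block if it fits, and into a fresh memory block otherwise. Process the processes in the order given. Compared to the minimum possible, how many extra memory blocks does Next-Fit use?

1

Next-Fit: [51] [62] [5,34] [44] [62] [60] [43] [26,36] [60] [11] → 10 memory blocks.
9 processes exceed 32 MB (half the capacity), and no two of those can share a memory block, so at least 9 memory blocks are needed.
An optimal packing achieves that bound: [62] [62] [60] [60] [51,11] [44,5] [43] [36,26] [34] → 9 memory blocks.
Excess: 10 − 9 = 1.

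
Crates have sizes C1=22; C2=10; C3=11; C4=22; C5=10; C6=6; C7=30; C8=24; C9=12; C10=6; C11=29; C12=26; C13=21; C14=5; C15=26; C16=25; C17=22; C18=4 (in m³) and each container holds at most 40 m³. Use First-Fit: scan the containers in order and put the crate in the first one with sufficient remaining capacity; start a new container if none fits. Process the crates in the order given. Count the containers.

container 1: place C1 (22 m³), 18 m³ left
container 1: place C2 (10 m³), 8 m³ left
container 2: place C3 (11 m³), 29 m³ left
container 2: place C4 (22 m³), 7 m³ left
container 3: place C5 (10 m³), 30 m³ left
container 1: place C6 (6 m³), 2 m³ left
container 3: place C7 (30 m³), 0 m³ left
container 4: place C8 (24 m³), 16 m³ left
container 4: place C9 (12 m³), 4 m³ left
container 2: place C10 (6 m³), 1 m³ left
container 5: place C11 (29 m³), 11 m³ left
container 6: place C12 (26 m³), 14 m³ left
container 7: place C13 (21 m³), 19 m³ left
container 5: place C14 (5 m³), 6 m³ left
container 8: place C15 (26 m³), 14 m³ left
container 9: place C16 (25 m³), 15 m³ left
container 10: place C17 (22 m³), 18 m³ left
container 4: place C18 (4 m³), 0 m³ left

10 containers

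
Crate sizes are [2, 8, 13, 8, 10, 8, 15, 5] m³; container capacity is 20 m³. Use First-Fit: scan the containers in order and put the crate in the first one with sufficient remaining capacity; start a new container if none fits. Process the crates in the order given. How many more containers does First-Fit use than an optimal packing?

0

First-Fit: [2,8,8] [13,5] [10,8] [15] → 4 containers.
Total size 69 m³; any packing needs at least ⌈69/20⌉ = 4 containers.
So 4 is already optimal.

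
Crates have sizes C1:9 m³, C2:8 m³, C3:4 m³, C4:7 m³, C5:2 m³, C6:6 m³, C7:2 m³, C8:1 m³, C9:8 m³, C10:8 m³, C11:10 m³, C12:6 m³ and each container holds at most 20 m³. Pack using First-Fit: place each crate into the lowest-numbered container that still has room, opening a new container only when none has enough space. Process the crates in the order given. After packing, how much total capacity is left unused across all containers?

container 1: place C1 (9 m³), 11 m³ left
container 1: place C2 (8 m³), 3 m³ left
container 2: place C3 (4 m³), 16 m³ left
container 2: place C4 (7 m³), 9 m³ left
container 1: place C5 (2 m³), 1 m³ left
container 2: place C6 (6 m³), 3 m³ left
container 2: place C7 (2 m³), 1 m³ left
container 1: place C8 (1 m³), 0 m³ left
container 3: place C9 (8 m³), 12 m³ left
container 3: place C10 (8 m³), 4 m³ left
container 4: place C11 (10 m³), 10 m³ left
container 4: place C12 (6 m³), 4 m³ left
4 containers × 20 m³ = 80 m³; used 71 m³; unused 9 m³.

9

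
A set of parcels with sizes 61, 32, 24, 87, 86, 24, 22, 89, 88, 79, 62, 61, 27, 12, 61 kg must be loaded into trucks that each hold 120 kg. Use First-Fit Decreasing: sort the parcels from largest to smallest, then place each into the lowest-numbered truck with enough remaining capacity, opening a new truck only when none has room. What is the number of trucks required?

9

Sorted descending: 89, 88, 87, 86, 79, 62, 61, 61, 61, 32, 27, 24, 24, 22, 12.
truck 1: place 89 kg, 31 kg left
truck 2: place 88 kg, 32 kg left
truck 3: place 87 kg, 33 kg left
truck 4: place 86 kg, 34 kg left
truck 5: place 79 kg, 41 kg left
truck 6: place 62 kg, 58 kg left
truck 7: place 61 kg, 59 kg left
truck 8: place 61 kg, 59 kg left
truck 9: place 61 kg, 59 kg left
truck 2: place 32 kg, 0 kg left
truck 1: place 27 kg, 4 kg left
truck 3: place 24 kg, 9 kg left
truck 4: place 24 kg, 10 kg left
truck 5: place 22 kg, 19 kg left
truck 5: place 12 kg, 7 kg left
Final trucks: [89,27] [88,32] [87,24] [86,24] [79,22,12] [62] [61] [61] [61].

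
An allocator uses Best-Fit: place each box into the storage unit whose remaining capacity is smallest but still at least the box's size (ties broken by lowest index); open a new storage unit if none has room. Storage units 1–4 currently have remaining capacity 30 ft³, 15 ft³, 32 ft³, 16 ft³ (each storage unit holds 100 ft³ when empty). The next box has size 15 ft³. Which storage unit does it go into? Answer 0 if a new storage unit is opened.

2

Storage units with room: storage unit 1 (30 ft³), storage unit 2 (15 ft³), storage unit 3 (32 ft³), storage unit 4 (16 ft³).
Tightest fit is storage unit 2 with 15 ft³ free.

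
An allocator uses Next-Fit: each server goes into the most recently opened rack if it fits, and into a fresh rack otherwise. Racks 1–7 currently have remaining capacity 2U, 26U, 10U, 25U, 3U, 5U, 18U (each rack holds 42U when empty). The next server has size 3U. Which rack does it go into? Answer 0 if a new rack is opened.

Next-Fit only looks at rack 7, which has 18U free.
3U fits there.

7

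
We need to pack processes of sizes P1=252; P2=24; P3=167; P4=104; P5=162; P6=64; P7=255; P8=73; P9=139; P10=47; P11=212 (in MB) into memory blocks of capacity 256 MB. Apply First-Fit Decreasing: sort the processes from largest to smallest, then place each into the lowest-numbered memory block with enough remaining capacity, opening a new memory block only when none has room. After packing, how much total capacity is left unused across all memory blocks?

Sorted descending: 255, 252, 212, 167, 162, 139, 104, 73, 64, 47, 24.
Put 255 MB in memory block 1; 1 MB remain.
Put 252 MB in memory block 2; 4 MB remain.
Put 212 MB in memory block 3; 44 MB remain.
Put 167 MB in memory block 4; 89 MB remain.
Put 162 MB in memory block 5; 94 MB remain.
Put 139 MB in memory block 6; 117 MB remain.
Put 104 MB in memory block 6; 13 MB remain.
Put 73 MB in memory block 4; 16 MB remain.
Put 64 MB in memory block 5; 30 MB remain.
Put 47 MB in memory block 7; 209 MB remain.
Put 24 MB in memory block 3; 20 MB remain.
7 memory blocks × 256 MB = 1792 MB; used 1499 MB; unused 293 MB.

293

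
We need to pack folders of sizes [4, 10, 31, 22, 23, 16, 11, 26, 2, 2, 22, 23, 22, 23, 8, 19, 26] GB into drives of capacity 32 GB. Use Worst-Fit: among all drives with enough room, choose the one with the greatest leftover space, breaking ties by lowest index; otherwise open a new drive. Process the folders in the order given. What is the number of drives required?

4 GB → drive 1 (remaining 28 GB)
10 GB → drive 1 (remaining 18 GB)
31 GB → drive 2 (remaining 1 GB)
22 GB → drive 3 (remaining 10 GB)
23 GB → drive 4 (remaining 9 GB)
16 GB → drive 1 (remaining 2 GB)
11 GB → drive 5 (remaining 21 GB)
26 GB → drive 6 (remaining 6 GB)
2 GB → drive 5 (remaining 19 GB)
2 GB → drive 5 (remaining 17 GB)
22 GB → drive 7 (remaining 10 GB)
23 GB → drive 8 (remaining 9 GB)
22 GB → drive 9 (remaining 10 GB)
23 GB → drive 10 (remaining 9 GB)
8 GB → drive 5 (remaining 9 GB)
19 GB → drive 11 (remaining 13 GB)
26 GB → drive 12 (remaining 6 GB)

12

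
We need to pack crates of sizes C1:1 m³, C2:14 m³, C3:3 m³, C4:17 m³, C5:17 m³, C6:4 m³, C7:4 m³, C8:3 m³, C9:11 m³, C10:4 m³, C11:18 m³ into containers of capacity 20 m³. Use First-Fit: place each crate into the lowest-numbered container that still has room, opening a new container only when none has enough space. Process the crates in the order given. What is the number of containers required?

6 containers

C1 (1 m³) → container 1 (remaining 19 m³)
C2 (14 m³) → container 1 (remaining 5 m³)
C3 (3 m³) → container 1 (remaining 2 m³)
C4 (17 m³) → container 2 (remaining 3 m³)
C5 (17 m³) → container 3 (remaining 3 m³)
C6 (4 m³) → container 4 (remaining 16 m³)
C7 (4 m³) → container 4 (remaining 12 m³)
C8 (3 m³) → container 2 (remaining 0 m³)
C9 (11 m³) → container 4 (remaining 1 m³)
C10 (4 m³) → container 5 (remaining 16 m³)
C11 (18 m³) → container 6 (remaining 2 m³)
Final containers: [1,14,3] [17,3] [17] [4,4,11] [4] [18].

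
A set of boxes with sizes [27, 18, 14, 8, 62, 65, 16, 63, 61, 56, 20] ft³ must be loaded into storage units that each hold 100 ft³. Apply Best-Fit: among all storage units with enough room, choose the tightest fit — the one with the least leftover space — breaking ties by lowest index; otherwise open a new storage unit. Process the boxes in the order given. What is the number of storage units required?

27 ft³ → storage unit 1 (remaining 73 ft³)
18 ft³ → storage unit 1 (remaining 55 ft³)
14 ft³ → storage unit 1 (remaining 41 ft³)
8 ft³ → storage unit 1 (remaining 33 ft³)
62 ft³ → storage unit 2 (remaining 38 ft³)
65 ft³ → storage unit 3 (remaining 35 ft³)
16 ft³ → storage unit 1 (remaining 17 ft³)
63 ft³ → storage unit 4 (remaining 37 ft³)
61 ft³ → storage unit 5 (remaining 39 ft³)
56 ft³ → storage unit 6 (remaining 44 ft³)
20 ft³ → storage unit 3 (remaining 15 ft³)

6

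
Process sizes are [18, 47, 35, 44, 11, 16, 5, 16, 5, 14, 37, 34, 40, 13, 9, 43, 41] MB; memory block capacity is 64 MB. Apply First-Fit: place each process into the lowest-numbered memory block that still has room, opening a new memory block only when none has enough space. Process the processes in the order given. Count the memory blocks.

memory block 1: place 18 MB, 46 MB left
memory block 2: place 47 MB, 17 MB left
memory block 1: place 35 MB, 11 MB left
memory block 3: place 44 MB, 20 MB left
memory block 1: place 11 MB, 0 MB left
memory block 2: place 16 MB, 1 MB left
memory block 3: place 5 MB, 15 MB left
memory block 4: place 16 MB, 48 MB left
memory block 3: place 5 MB, 10 MB left
memory block 4: place 14 MB, 34 MB left
memory block 5: place 37 MB, 27 MB left
memory block 4: place 34 MB, 0 MB left
memory block 6: place 40 MB, 24 MB left
memory block 5: place 13 MB, 14 MB left
memory block 3: place 9 MB, 1 MB left
memory block 7: place 43 MB, 21 MB left
memory block 8: place 41 MB, 23 MB left
Final memory blocks: [18,35,11] [47,16] [44,5,5,9] [16,14,34] [37,13] [40] [43] [41].

8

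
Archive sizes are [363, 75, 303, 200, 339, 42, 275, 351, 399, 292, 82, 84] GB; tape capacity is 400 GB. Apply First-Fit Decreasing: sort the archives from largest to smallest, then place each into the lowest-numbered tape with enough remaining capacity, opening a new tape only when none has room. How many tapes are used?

8

Sorted descending: 399, 363, 351, 339, 303, 292, 275, 200, 84, 82, 75, 42.
Put 399 GB in tape 1; 1 GB remain.
Put 363 GB in tape 2; 37 GB remain.
Put 351 GB in tape 3; 49 GB remain.
Put 339 GB in tape 4; 61 GB remain.
Put 303 GB in tape 5; 97 GB remain.
Put 292 GB in tape 6; 108 GB remain.
Put 275 GB in tape 7; 125 GB remain.
Put 200 GB in tape 8; 200 GB remain.
Put 84 GB in tape 5; 13 GB remain.
Put 82 GB in tape 6; 26 GB remain.
Put 75 GB in tape 7; 50 GB remain.
Put 42 GB in tape 3; 7 GB remain.
Final tapes: [399] [363] [351,42] [339] [303,84] [292,82] [275,75] [200].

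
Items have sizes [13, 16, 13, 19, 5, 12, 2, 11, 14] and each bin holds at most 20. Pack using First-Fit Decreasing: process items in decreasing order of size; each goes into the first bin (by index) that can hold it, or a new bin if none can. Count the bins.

7

Sorted descending: 19, 16, 14, 13, 13, 12, 11, 5, 2.
Put 19 in bin 1; 1 remain.
Put 16 in bin 2; 4 remain.
Put 14 in bin 3; 6 remain.
Put 13 in bin 4; 7 remain.
Put 13 in bin 5; 7 remain.
Put 12 in bin 6; 8 remain.
Put 11 in bin 7; 9 remain.
Put 5 in bin 3; 1 remain.
Put 2 in bin 2; 2 remain.
Final bins: [19] [16,2] [14,5] [13] [13] [12] [11].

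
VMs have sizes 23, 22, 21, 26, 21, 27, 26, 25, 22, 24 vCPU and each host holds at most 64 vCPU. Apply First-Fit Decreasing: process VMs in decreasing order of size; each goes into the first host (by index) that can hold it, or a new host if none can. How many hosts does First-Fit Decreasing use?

Sorted descending: 27, 26, 26, 25, 24, 23, 22, 22, 21, 21.
Put 27 vCPU in host 1; 37 vCPU remain.
Put 26 vCPU in host 1; 11 vCPU remain.
Put 26 vCPU in host 2; 38 vCPU remain.
Put 25 vCPU in host 2; 13 vCPU remain.
Put 24 vCPU in host 3; 40 vCPU remain.
Put 23 vCPU in host 3; 17 vCPU remain.
Put 22 vCPU in host 4; 42 vCPU remain.
Put 22 vCPU in host 4; 20 vCPU remain.
Put 21 vCPU in host 5; 43 vCPU remain.
Put 21 vCPU in host 5; 22 vCPU remain.

5 hosts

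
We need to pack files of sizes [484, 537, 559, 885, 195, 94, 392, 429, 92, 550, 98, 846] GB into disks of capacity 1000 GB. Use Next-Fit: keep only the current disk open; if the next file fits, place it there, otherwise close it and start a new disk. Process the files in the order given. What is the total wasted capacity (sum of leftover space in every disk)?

disk 1: place 484 GB, 516 GB left
disk 2: place 537 GB, 463 GB left
disk 3: place 559 GB, 441 GB left
disk 4: place 885 GB, 115 GB left
disk 5: place 195 GB, 805 GB left
disk 5: place 94 GB, 711 GB left
disk 5: place 392 GB, 319 GB left
disk 6: place 429 GB, 571 GB left
disk 6: place 92 GB, 479 GB left
disk 7: place 550 GB, 450 GB left
disk 7: place 98 GB, 352 GB left
disk 8: place 846 GB, 154 GB left
8 disks × 1000 GB = 8000 GB; used 5161 GB; unused 2839 GB.

2839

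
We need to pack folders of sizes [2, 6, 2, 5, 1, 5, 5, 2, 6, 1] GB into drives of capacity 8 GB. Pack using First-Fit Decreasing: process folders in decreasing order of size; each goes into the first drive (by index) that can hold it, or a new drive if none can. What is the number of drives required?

Sorted descending: 6, 6, 5, 5, 5, 2, 2, 2, 1, 1.
Put 6 GB in drive 1; 2 GB remain.
Put 6 GB in drive 2; 2 GB remain.
Put 5 GB in drive 3; 3 GB remain.
Put 5 GB in drive 4; 3 GB remain.
Put 5 GB in drive 5; 3 GB remain.
Put 2 GB in drive 1; 0 GB remain.
Put 2 GB in drive 2; 0 GB remain.
Put 2 GB in drive 3; 1 GB remain.
Put 1 GB in drive 3; 0 GB remain.
Put 1 GB in drive 4; 2 GB remain.

5 drives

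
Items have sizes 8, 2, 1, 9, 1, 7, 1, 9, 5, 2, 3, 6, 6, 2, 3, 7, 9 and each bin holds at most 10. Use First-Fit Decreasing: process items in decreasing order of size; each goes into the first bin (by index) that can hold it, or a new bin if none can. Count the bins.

9 bins

Sorted descending: 9, 9, 9, 8, 7, 7, 6, 6, 5, 3, 3, 2, 2, 2, 1, 1, 1.
bin 1: place 9, 1 left
bin 2: place 9, 1 left
bin 3: place 9, 1 left
bin 4: place 8, 2 left
bin 5: place 7, 3 left
bin 6: place 7, 3 left
bin 7: place 6, 4 left
bin 8: place 6, 4 left
bin 9: place 5, 5 left
bin 5: place 3, 0 left
bin 6: place 3, 0 left
bin 4: place 2, 0 left
bin 7: place 2, 2 left
bin 7: place 2, 0 left
bin 1: place 1, 0 left
bin 2: place 1, 0 left
bin 3: place 1, 0 left
Final bins: [9,1] [9,1] [9,1] [8,2] [7,3] [7,3] [6,2,2] [6] [5].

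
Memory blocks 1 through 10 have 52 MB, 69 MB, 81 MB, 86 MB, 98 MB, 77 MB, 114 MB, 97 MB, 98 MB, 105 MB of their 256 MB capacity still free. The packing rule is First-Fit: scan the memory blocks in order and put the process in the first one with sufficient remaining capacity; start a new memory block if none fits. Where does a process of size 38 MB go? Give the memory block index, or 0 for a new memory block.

1

Memory blocks with room: memory block 1 (52 MB), memory block 2 (69 MB), memory block 3 (81 MB), memory block 4 (86 MB), memory block 5 (98 MB), memory block 6 (77 MB), memory block 7 (114 MB), memory block 8 (97 MB), memory block 9 (98 MB), memory block 10 (105 MB).
The first with room is memory block 1.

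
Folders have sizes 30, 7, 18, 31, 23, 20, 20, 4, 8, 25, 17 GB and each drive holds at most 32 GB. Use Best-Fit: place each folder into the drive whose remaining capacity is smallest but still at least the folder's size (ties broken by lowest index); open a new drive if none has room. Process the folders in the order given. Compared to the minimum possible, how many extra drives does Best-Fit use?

0

Best-Fit: [30] [7,18,4] [31] [23,8] [20] [20] [25] [17] → 8 drives.
8 folders exceed 16 GB (half the capacity), and no two of those can share a drive, so at least 8 drives are needed.
So 8 is already optimal.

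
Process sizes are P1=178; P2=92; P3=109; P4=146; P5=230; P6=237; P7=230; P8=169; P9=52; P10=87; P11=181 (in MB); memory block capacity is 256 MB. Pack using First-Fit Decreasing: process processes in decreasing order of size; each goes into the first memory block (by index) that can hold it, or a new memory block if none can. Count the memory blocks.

Sorted descending: 237, 230, 230, 181, 178, 169, 146, 109, 92, 87, 52.
Put 237 MB in memory block 1; 19 MB remain.
Put 230 MB in memory block 2; 26 MB remain.
Put 230 MB in memory block 3; 26 MB remain.
Put 181 MB in memory block 4; 75 MB remain.
Put 178 MB in memory block 5; 78 MB remain.
Put 169 MB in memory block 6; 87 MB remain.
Put 146 MB in memory block 7; 110 MB remain.
Put 109 MB in memory block 7; 1 MB remain.
Put 92 MB in memory block 8; 164 MB remain.
Put 87 MB in memory block 6; 0 MB remain.
Put 52 MB in memory block 4; 23 MB remain.

8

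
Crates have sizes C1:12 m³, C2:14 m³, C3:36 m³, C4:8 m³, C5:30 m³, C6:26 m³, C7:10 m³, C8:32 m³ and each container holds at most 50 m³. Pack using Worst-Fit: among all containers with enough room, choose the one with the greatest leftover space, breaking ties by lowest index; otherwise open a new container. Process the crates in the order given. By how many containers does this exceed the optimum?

Worst-Fit: [12,14,8] [36] [30] [26,10] [32] → 5 containers.
Total size 168 m³; any packing needs at least ⌈168/50⌉ = 4 containers.
An optimal packing achieves that bound: [36,14] [32,12] [30,10,8] [26] → 4 containers.
Excess: 5 − 4 = 1.

1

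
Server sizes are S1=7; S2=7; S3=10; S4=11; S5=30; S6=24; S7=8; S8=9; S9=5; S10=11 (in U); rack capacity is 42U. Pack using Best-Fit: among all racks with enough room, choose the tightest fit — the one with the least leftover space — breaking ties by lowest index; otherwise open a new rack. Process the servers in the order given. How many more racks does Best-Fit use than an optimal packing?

1

Best-Fit: [7,7,10,11,5] [30,8] [24,9] [11] → 4 racks.
Total size 122U; any packing needs at least ⌈122/42⌉ = 3 racks.
An optimal packing achieves that bound: [30,11] [24,11,7] [10,9,8,7,5] → 3 racks.
Excess: 4 − 3 = 1.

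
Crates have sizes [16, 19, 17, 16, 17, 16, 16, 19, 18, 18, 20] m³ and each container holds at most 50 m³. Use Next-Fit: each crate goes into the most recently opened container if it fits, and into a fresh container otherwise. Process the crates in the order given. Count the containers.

16 m³ → container 1 (remaining 34 m³)
19 m³ → container 1 (remaining 15 m³)
17 m³ → container 2 (remaining 33 m³)
16 m³ → container 2 (remaining 17 m³)
17 m³ → container 2 (remaining 0 m³)
16 m³ → container 3 (remaining 34 m³)
16 m³ → container 3 (remaining 18 m³)
19 m³ → container 4 (remaining 31 m³)
18 m³ → container 4 (remaining 13 m³)
18 m³ → container 5 (remaining 32 m³)
20 m³ → container 5 (remaining 12 m³)

5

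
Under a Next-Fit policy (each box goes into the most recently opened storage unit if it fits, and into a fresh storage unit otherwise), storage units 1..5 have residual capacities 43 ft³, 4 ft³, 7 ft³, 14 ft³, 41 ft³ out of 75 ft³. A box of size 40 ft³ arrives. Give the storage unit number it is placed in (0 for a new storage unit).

5

Next-Fit only looks at storage unit 5, which has 41 ft³ free.
40 ft³ fits there.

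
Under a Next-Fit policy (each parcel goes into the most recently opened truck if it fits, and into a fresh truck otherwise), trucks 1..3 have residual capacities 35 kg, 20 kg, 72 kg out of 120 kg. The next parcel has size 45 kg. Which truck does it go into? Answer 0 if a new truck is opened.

3

Next-Fit only looks at truck 3, which has 72 kg free.
45 kg fits there.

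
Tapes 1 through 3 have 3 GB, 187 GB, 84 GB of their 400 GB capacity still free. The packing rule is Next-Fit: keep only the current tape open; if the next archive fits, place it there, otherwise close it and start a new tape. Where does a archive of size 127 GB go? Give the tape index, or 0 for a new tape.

Next-Fit only looks at tape 3, which has 84 GB free.
127 GB does not fit, so a new tape is opened.

0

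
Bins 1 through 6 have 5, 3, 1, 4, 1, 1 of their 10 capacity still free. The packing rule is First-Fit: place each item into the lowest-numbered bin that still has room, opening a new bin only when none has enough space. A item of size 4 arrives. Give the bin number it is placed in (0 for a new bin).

Bins with room: bin 1 (5), bin 4 (4).
The first with room is bin 1.

1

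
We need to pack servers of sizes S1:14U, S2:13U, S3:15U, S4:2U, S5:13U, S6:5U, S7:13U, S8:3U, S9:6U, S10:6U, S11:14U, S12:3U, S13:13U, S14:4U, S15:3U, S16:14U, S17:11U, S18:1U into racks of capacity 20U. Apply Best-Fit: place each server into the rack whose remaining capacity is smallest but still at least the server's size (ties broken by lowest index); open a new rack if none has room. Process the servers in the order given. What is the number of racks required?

rack 1: place S1 (14U), 6U left
rack 2: place S2 (13U), 7U left
rack 3: place S3 (15U), 5U left
rack 3: place S4 (2U), 3U left
rack 4: place S5 (13U), 7U left
rack 1: place S6 (5U), 1U left
rack 5: place S7 (13U), 7U left
rack 3: place S8 (3U), 0U left
rack 2: place S9 (6U), 1U left
rack 4: place S10 (6U), 1U left
rack 6: place S11 (14U), 6U left
rack 6: place S12 (3U), 3U left
rack 7: place S13 (13U), 7U left
rack 5: place S14 (4U), 3U left
rack 5: place S15 (3U), 0U left
rack 8: place S16 (14U), 6U left
rack 9: place S17 (11U), 9U left
rack 1: place S18 (1U), 0U left

9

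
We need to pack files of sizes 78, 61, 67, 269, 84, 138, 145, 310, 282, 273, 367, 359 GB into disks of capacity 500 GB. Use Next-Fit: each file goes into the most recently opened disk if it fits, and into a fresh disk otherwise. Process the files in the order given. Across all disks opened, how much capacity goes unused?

disk 1: place 78 GB, 422 GB left
disk 1: place 61 GB, 361 GB left
disk 1: place 67 GB, 294 GB left
disk 1: place 269 GB, 25 GB left
disk 2: place 84 GB, 416 GB left
disk 2: place 138 GB, 278 GB left
disk 2: place 145 GB, 133 GB left
disk 3: place 310 GB, 190 GB left
disk 4: place 282 GB, 218 GB left
disk 5: place 273 GB, 227 GB left
disk 6: place 367 GB, 133 GB left
disk 7: place 359 GB, 141 GB left
7 disks × 500 GB = 3500 GB; used 2433 GB; unused 1067 GB.

1067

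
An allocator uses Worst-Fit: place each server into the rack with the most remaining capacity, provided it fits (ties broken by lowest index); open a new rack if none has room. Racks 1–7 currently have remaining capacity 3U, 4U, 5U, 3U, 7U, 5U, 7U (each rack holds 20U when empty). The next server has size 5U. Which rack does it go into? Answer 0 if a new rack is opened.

5

Racks with room: rack 3 (5U), rack 5 (7U), rack 6 (5U), rack 7 (7U).
Most room is rack 5 with 7U free.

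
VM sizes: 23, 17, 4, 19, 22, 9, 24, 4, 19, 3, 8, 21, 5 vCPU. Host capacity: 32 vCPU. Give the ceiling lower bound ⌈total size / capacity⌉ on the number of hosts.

6

Total size = 23 + 17 + 4 + 19 + 22 + 9 + 24 + 4 + 19 + 3 + 8 + 21 + 5 = 178 vCPU.
⌈178 / 32⌉ = 6.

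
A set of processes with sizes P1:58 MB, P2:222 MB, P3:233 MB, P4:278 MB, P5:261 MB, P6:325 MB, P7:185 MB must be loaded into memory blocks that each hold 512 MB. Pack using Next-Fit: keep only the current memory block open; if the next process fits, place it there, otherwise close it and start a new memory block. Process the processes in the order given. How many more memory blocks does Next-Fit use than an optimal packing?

0

Next-Fit: [58,222] [233,278] [261] [325,185] → 4 memory blocks.
Total size 1562 MB; any packing needs at least ⌈1562/512⌉ = 4 memory blocks.
So 4 is already optimal.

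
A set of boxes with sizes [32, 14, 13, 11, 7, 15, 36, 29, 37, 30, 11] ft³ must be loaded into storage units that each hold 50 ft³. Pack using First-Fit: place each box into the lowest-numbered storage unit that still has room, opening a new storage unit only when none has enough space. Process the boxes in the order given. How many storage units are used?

6

storage unit 1: place 32 ft³, 18 ft³ left
storage unit 1: place 14 ft³, 4 ft³ left
storage unit 2: place 13 ft³, 37 ft³ left
storage unit 2: place 11 ft³, 26 ft³ left
storage unit 2: place 7 ft³, 19 ft³ left
storage unit 2: place 15 ft³, 4 ft³ left
storage unit 3: place 36 ft³, 14 ft³ left
storage unit 4: place 29 ft³, 21 ft³ left
storage unit 5: place 37 ft³, 13 ft³ left
storage unit 6: place 30 ft³, 20 ft³ left
storage unit 3: place 11 ft³, 3 ft³ left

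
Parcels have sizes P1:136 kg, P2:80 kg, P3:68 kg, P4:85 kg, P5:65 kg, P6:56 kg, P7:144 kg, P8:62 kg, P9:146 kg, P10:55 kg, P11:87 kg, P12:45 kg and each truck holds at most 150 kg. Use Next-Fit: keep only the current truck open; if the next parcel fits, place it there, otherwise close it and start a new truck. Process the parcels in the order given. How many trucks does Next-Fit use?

9 trucks

truck 1: place P1 (136 kg), 14 kg left
truck 2: place P2 (80 kg), 70 kg left
truck 2: place P3 (68 kg), 2 kg left
truck 3: place P4 (85 kg), 65 kg left
truck 3: place P5 (65 kg), 0 kg left
truck 4: place P6 (56 kg), 94 kg left
truck 5: place P7 (144 kg), 6 kg left
truck 6: place P8 (62 kg), 88 kg left
truck 7: place P9 (146 kg), 4 kg left
truck 8: place P10 (55 kg), 95 kg left
truck 8: place P11 (87 kg), 8 kg left
truck 9: place P12 (45 kg), 105 kg left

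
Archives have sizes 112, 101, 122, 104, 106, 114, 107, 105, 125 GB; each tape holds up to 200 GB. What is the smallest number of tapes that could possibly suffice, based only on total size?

Total size = 112 + 101 + 122 + 104 + 106 + 114 + 107 + 105 + 125 = 996 GB.
⌈996 / 200⌉ = 5.

5 tapes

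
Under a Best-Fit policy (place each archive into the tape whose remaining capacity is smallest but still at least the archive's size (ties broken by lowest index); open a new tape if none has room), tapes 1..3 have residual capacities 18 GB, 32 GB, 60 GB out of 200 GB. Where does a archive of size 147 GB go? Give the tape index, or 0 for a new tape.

No tape has ≥ 147 GB free, so a new tape is opened.

0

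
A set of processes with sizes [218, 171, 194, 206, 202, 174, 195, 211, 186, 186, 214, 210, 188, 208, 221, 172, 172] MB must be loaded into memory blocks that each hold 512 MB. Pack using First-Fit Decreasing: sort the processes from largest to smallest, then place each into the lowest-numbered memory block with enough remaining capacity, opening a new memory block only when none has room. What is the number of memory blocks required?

9 memory blocks

Sorted descending: 221, 218, 214, 211, 210, 208, 206, 202, 195, 194, 188, 186, 186, 174, 172, 172, 171.
221 MB → memory block 1 (remaining 291 MB)
218 MB → memory block 1 (remaining 73 MB)
214 MB → memory block 2 (remaining 298 MB)
211 MB → memory block 2 (remaining 87 MB)
210 MB → memory block 3 (remaining 302 MB)
208 MB → memory block 3 (remaining 94 MB)
206 MB → memory block 4 (remaining 306 MB)
202 MB → memory block 4 (remaining 104 MB)
195 MB → memory block 5 (remaining 317 MB)
194 MB → memory block 5 (remaining 123 MB)
188 MB → memory block 6 (remaining 324 MB)
186 MB → memory block 6 (remaining 138 MB)
186 MB → memory block 7 (remaining 326 MB)
174 MB → memory block 7 (remaining 152 MB)
172 MB → memory block 8 (remaining 340 MB)
172 MB → memory block 8 (remaining 168 MB)
171 MB → memory block 9 (remaining 341 MB)
Final memory blocks: [221,218] [214,211] [210,208] [206,202] [195,194] [188,186] [186,174] [172,172] [171].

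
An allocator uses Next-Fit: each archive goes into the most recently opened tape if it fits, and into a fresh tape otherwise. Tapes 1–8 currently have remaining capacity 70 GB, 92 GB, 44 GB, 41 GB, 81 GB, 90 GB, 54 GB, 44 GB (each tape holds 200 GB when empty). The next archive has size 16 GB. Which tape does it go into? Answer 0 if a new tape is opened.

Next-Fit only looks at tape 8, which has 44 GB free.
16 GB fits there.

8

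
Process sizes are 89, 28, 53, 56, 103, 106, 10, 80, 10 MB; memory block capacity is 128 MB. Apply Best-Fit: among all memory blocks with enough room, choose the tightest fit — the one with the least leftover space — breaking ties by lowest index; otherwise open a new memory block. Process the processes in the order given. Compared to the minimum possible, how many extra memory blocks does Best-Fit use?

Best-Fit: [89,28,10] [53,56,10] [103] [106] [80] → 5 memory blocks.
Total size 535 MB; any packing needs at least ⌈535/128⌉ = 5 memory blocks.
So 5 is already optimal.

0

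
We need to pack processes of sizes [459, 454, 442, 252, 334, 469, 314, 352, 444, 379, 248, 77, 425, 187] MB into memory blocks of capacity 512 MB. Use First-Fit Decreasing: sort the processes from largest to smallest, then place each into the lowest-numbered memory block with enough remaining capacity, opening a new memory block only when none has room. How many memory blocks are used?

11

Sorted descending: 469, 459, 454, 444, 442, 425, 379, 352, 334, 314, 252, 248, 187, 77.
memory block 1: place 469 MB, 43 MB left
memory block 2: place 459 MB, 53 MB left
memory block 3: place 454 MB, 58 MB left
memory block 4: place 444 MB, 68 MB left
memory block 5: place 442 MB, 70 MB left
memory block 6: place 425 MB, 87 MB left
memory block 7: place 379 MB, 133 MB left
memory block 8: place 352 MB, 160 MB left
memory block 9: place 334 MB, 178 MB left
memory block 10: place 314 MB, 198 MB left
memory block 11: place 252 MB, 260 MB left
memory block 11: place 248 MB, 12 MB left
memory block 10: place 187 MB, 11 MB left
memory block 6: place 77 MB, 10 MB left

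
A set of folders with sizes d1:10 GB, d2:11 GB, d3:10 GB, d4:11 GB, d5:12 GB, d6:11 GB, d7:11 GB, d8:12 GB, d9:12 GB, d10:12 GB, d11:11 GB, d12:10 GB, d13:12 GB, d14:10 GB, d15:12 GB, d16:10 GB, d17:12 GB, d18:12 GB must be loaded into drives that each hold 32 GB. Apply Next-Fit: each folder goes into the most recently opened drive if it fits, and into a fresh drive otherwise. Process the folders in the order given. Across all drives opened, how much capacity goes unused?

55

Put d1 (10 GB) in drive 1; 22 GB remain.
Put d2 (11 GB) in drive 1; 11 GB remain.
Put d3 (10 GB) in drive 1; 1 GB remain.
Put d4 (11 GB) in drive 2; 21 GB remain.
Put d5 (12 GB) in drive 2; 9 GB remain.
Put d6 (11 GB) in drive 3; 21 GB remain.
Put d7 (11 GB) in drive 3; 10 GB remain.
Put d8 (12 GB) in drive 4; 20 GB remain.
Put d9 (12 GB) in drive 4; 8 GB remain.
Put d10 (12 GB) in drive 5; 20 GB remain.
Put d11 (11 GB) in drive 5; 9 GB remain.
Put d12 (10 GB) in drive 6; 22 GB remain.
Put d13 (12 GB) in drive 6; 10 GB remain.
Put d14 (10 GB) in drive 6; 0 GB remain.
Put d15 (12 GB) in drive 7; 20 GB remain.
Put d16 (10 GB) in drive 7; 10 GB remain.
Put d17 (12 GB) in drive 8; 20 GB remain.
Put d18 (12 GB) in drive 8; 8 GB remain.
8 drives × 32 GB = 256 GB; used 201 GB; unused 55 GB.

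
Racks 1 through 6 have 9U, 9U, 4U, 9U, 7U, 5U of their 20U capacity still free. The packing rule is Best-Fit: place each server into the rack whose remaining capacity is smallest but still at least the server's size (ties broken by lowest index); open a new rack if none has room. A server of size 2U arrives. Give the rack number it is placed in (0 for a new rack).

Racks with room: rack 1 (9U), rack 2 (9U), rack 3 (4U), rack 4 (9U), rack 5 (7U), rack 6 (5U).
Tightest fit is rack 3 with 4U free.

3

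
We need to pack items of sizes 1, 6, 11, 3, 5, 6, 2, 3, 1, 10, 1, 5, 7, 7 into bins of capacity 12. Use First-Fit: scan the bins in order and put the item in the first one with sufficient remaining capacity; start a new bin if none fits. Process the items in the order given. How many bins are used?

1 → bin 1 (remaining 11)
6 → bin 1 (remaining 5)
11 → bin 2 (remaining 1)
3 → bin 1 (remaining 2)
5 → bin 3 (remaining 7)
6 → bin 3 (remaining 1)
2 → bin 1 (remaining 0)
3 → bin 4 (remaining 9)
1 → bin 2 (remaining 0)
10 → bin 5 (remaining 2)
1 → bin 3 (remaining 0)
5 → bin 4 (remaining 4)
7 → bin 6 (remaining 5)
7 → bin 7 (remaining 5)
Final bins: [1,6,3,2] [11,1] [5,6,1] [3,5] [10] [7] [7].

7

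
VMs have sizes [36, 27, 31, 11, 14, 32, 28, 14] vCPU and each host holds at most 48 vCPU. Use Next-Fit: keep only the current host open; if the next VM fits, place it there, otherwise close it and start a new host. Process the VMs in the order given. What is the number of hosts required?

5 hosts

36 vCPU → host 1 (remaining 12 vCPU)
27 vCPU → host 2 (remaining 21 vCPU)
31 vCPU → host 3 (remaining 17 vCPU)
11 vCPU → host 3 (remaining 6 vCPU)
14 vCPU → host 4 (remaining 34 vCPU)
32 vCPU → host 4 (remaining 2 vCPU)
28 vCPU → host 5 (remaining 20 vCPU)
14 vCPU → host 5 (remaining 6 vCPU)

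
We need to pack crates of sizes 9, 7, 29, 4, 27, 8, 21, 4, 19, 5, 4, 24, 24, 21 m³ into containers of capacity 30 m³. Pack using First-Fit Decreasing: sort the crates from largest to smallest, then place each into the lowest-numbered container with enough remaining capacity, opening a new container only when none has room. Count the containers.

8

Sorted descending: 29, 27, 24, 24, 21, 21, 19, 9, 8, 7, 5, 4, 4, 4.
container 1: place 29 m³, 1 m³ left
container 2: place 27 m³, 3 m³ left
container 3: place 24 m³, 6 m³ left
container 4: place 24 m³, 6 m³ left
container 5: place 21 m³, 9 m³ left
container 6: place 21 m³, 9 m³ left
container 7: place 19 m³, 11 m³ left
container 5: place 9 m³, 0 m³ left
container 6: place 8 m³, 1 m³ left
container 7: place 7 m³, 4 m³ left
container 3: place 5 m³, 1 m³ left
container 4: place 4 m³, 2 m³ left
container 7: place 4 m³, 0 m³ left
container 8: place 4 m³, 26 m³ left
Final containers: [29] [27] [24,5] [24,4] [21,9] [21,8] [19,7,4] [4].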